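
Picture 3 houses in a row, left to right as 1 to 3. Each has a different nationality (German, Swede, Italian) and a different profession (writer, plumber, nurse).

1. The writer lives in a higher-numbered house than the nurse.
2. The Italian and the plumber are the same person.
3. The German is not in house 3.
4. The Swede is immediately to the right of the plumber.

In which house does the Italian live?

2

The only profession still possible for house 3 is writer.
The only nationality still possible for house 3 is Swede.
The plumber is in house 2 (clue 4).
That leaves nurse as the profession for house 1.
The Italian is in house 2 (clue 2).
That leaves German as the nationality for house 1.
So: house 1 = German/nurse, house 2 = Italian/plumber, house 3 = Swede/writer.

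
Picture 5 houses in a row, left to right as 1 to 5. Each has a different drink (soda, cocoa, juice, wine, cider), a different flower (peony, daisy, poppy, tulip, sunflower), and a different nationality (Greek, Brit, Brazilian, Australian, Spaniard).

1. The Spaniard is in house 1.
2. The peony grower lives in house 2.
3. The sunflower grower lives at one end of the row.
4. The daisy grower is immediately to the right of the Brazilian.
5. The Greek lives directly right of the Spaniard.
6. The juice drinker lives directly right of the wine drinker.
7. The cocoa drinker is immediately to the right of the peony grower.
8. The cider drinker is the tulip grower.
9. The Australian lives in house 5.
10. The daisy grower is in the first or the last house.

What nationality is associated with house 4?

Brazilian

By clue 1, the Spaniard is in house 1.
Clue 2 places the peony grower in house 2.
By clue 5, the Greek is in house 2.
By clue 7, the cocoa drinker is in house 3.
By clue 9, the Australian is in house 5.
From clue 10, the daisy grower must be in house 5.
So house 1 gets sunflower for flower.
From clue 4, the Brazilian must be in house 4.
From clue 8, the cider drinker must be in house 4.
Clue 8: the tulip grower is in house 4.
House 3's flower must be poppy (nothing else left).
The only nationality still possible for house 3 is Brit.
Clue 6: the juice drinker is in house 2.
So house 1 gets wine for drink.
House 5 drink: only soda fits.
So: house 1 = wine/sunflower/Spaniard, house 2 = juice/peony/Greek, house 3 = cocoa/poppy/Brit, house 4 = cider/tulip/Brazilian, house 5 = soda/daisy/Australian.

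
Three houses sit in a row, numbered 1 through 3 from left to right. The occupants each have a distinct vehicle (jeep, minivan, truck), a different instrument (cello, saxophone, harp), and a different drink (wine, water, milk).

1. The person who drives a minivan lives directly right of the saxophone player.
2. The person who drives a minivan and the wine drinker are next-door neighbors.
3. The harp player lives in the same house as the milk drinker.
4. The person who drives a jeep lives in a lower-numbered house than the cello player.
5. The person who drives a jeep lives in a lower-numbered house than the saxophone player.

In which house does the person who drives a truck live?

From clue 5, the person who drives a jeep must be in house 1.
Clue 5 places the saxophone player in house 2.
So house 1 gets harp for instrument.
House 3's instrument must be cello (nothing else left).
Clue 1: the person who drives a minivan is in house 3.
Clue 2: the wine drinker is in house 2.
The milk drinker is in house 1 (clue 3).
House 2 vehicle: only truck fits.
The only drink still possible for house 3 is water.
So: house 1 = jeep/harp/milk, house 2 = truck/saxophone/wine, house 3 = minivan/cello/water.

2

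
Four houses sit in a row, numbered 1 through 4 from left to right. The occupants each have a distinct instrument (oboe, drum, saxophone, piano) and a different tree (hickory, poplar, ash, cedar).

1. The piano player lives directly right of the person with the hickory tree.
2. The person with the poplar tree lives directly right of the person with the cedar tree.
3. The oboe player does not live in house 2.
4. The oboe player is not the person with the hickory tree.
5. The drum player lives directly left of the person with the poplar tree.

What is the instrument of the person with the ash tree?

piano

The drum player is narrowed to house 1 or 2 or 3; consider each.
Placing it in house 1 and house 2 leads to a contradiction, so it's in house 3.
Clue 5 places the person with the poplar tree in house 4.
The person with the cedar tree is in house 3 (clue 2).
That leaves ash as the tree for house 2.
From clue 1, the piano player must be in house 2.
By clue 4, the oboe player is in house 4.
That leaves saxophone as the instrument for house 1.
That leaves hickory as the tree for house 1.
So: house 1 = saxophone/hickory, house 2 = piano/ash, house 3 = drum/cedar, house 4 = oboe/poplar.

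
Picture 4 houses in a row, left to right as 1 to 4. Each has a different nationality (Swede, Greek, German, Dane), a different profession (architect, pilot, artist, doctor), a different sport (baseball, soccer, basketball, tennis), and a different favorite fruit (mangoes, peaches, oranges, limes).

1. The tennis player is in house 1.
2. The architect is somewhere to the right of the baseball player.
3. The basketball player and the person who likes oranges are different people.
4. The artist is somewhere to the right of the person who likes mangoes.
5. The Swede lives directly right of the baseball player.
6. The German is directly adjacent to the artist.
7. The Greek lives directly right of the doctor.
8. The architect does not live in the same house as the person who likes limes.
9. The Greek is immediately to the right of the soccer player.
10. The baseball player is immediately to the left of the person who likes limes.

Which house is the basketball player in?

From clue 1, the tennis player must be in house 1.
That leaves basketball as the sport for house 4.
So house 1 gets pilot for profession.
The Greek is narrowed to house 3 or 4; consider each.
Placing it in house 3 leads to a contradiction, so it's in house 4.
Clue 7 places the doctor in house 3.
Clue 9 places the soccer player in house 3.
So house 2 gets artist for profession.
The only profession still possible for house 4 is architect.
So house 2 gets baseball for sport.
Clue 4 places the person who likes mangoes in house 1.
Clue 8: the person who likes limes is in house 3.
House 1's nationality must be German (nothing else left).
So house 2 gets Dane for nationality.
The only nationality still possible for house 3 is Swede.
The only favorite fruit still possible for house 4 is peaches.
That leaves oranges as the favorite fruit for house 2.
So: house 1 = German/pilot/tennis/mangoes, house 2 = Dane/artist/baseball/oranges, house 3 = Swede/doctor/soccer/limes, house 4 = Greek/architect/basketball/peaches.

4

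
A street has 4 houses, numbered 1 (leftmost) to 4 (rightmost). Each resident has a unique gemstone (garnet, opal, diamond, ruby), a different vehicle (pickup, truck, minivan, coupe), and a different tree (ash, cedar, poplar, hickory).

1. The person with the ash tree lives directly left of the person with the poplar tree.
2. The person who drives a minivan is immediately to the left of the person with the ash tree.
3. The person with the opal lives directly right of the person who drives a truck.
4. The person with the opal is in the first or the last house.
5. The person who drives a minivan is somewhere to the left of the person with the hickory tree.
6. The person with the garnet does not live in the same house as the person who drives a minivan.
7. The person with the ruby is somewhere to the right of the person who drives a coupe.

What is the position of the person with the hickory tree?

Clue 4 places the person with the opal in house 4.
That leaves pickup as the vehicle for house 4.
House 1 tree: only cedar fits.
From clue 3, the person who drives a truck must be in house 3.
The person with the ruby is narrowed to house 2 or 3; consider each.
Placing it in house 2 leads to a contradiction, so it's in house 3.
The person with the diamond is narrowed to house 1 or 2; consider each.
Placing it in house 2 leads to a contradiction, so it's in house 1.
The only gemstone still possible for house 2 is garnet.
The person who drives a minivan is in house 1 (clue 6).
House 2's vehicle must be coupe (nothing else left).
Clue 2: the person with the ash tree is in house 2.
The person with the poplar tree is in house 3 (clue 1).
That leaves hickory as the tree for house 4.
So: house 1 = diamond/minivan/cedar, house 2 = garnet/coupe/ash, house 3 = ruby/truck/poplar, house 4 = opal/pickup/hickory.

4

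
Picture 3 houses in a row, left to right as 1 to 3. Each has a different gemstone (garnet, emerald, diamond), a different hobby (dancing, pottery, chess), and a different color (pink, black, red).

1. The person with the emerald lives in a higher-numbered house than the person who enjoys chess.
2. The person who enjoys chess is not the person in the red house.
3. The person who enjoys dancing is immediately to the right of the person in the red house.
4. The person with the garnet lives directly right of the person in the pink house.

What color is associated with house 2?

red

So house 1 gets diamond for gemstone.
House 3 color: only black fits.
The person with the emerald is narrowed to house 2 or 3; consider each.
Placing it in house 2 leads to a contradiction, so it's in house 3.
The only gemstone still possible for house 2 is garnet.
Clue 4: the person in the pink house is in house 1.
That leaves red as the color for house 2.
From clue 2, the person who enjoys chess must be in house 1.
From clue 3, the person who enjoys dancing must be in house 3.
That leaves pottery as the hobby for house 2.
So: house 1 = diamond/chess/pink, house 2 = garnet/pottery/red, house 3 = emerald/dancing/black.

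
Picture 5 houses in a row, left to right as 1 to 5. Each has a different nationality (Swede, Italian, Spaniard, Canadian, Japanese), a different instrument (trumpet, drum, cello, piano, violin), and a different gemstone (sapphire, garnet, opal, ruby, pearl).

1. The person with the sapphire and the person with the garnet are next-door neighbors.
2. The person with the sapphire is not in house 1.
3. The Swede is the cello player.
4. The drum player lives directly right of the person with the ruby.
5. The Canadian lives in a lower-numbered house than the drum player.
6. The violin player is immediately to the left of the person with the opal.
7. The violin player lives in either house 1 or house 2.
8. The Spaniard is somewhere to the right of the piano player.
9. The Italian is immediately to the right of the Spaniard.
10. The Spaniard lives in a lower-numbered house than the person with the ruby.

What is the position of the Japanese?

5

The Italian is narrowed to house 3 or 4; consider each.
Placing it in house 4 leads to a contradiction, so it's in house 3.
Clue 9 places the Spaniard in house 2.
By clue 8, the piano player is in house 1.
House 2 instrument: only violin fits.
The only instrument still possible for house 3 is trumpet.
The person with the opal is in house 3 (clue 6).
House 4's gemstone must be ruby (nothing else left).
By clue 1, the person with the sapphire is in house 2.
Clue 1 places the person with the garnet in house 1.
From clue 4, the drum player must be in house 5.
House 4's instrument must be cello (nothing else left).
House 5 gemstone: only pearl fits.
The Swede is in house 4 (clue 3).
So house 1 gets Canadian for nationality.
That leaves Japanese as the nationality for house 5.
So: house 1 = Canadian/piano/garnet, house 2 = Spaniard/violin/sapphire, house 3 = Italian/trumpet/opal, house 4 = Swede/cello/ruby, house 5 = Japanese/drum/pearl.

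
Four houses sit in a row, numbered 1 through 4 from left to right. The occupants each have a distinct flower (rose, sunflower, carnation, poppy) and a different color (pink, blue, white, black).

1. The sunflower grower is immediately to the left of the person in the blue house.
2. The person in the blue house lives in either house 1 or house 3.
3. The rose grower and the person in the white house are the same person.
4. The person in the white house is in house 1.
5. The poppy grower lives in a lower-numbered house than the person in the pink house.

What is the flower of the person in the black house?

Clue 2: the person in the blue house is in house 3.
Clue 4 places the person in the white house in house 1.
By clue 1, the sunflower grower is in house 2.
By clue 3, the rose grower is in house 1.
House 3's flower must be poppy (nothing else left).
The only flower still possible for house 4 is carnation.
From clue 5, the person in the pink house must be in house 4.
House 2's color must be black (nothing else left).
So: house 1 = rose/white, house 2 = sunflower/black, house 3 = poppy/blue, house 4 = carnation/pink.

sunflower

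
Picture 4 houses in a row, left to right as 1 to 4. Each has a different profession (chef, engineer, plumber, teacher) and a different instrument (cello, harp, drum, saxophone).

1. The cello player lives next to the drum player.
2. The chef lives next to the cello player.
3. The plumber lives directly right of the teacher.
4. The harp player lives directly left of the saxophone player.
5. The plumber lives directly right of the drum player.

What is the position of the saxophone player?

The plumber is narrowed to house 2 or 3 or 4; consider each.
Placing it in house 3 and house 4 leads to a contradiction, so it's in house 2.
Clue 3: the teacher is in house 1.
The drum player is in house 1 (clue 5).
From clue 1, the cello player must be in house 2.
The chef is in house 3 (clue 2).
So house 4 gets engineer for profession.
So house 3 gets harp for instrument.
So house 4 gets saxophone for instrument.
So: house 1 = teacher/drum, house 2 = plumber/cello, house 3 = chef/harp, house 4 = engineer/saxophone.

4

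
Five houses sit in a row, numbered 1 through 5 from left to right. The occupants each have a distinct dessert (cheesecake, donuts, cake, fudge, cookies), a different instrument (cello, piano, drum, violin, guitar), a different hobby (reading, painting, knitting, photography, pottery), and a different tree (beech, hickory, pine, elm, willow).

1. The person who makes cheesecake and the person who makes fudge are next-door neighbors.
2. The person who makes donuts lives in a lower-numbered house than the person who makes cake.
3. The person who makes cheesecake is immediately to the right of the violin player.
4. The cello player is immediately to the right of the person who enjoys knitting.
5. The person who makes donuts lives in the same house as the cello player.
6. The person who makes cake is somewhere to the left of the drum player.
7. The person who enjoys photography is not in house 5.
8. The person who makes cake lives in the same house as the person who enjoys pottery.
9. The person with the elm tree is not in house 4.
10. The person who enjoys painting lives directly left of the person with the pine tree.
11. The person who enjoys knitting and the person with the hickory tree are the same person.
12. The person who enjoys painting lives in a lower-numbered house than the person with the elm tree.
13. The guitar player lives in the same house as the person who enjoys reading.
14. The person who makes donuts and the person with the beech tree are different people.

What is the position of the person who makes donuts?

2

The only hobby still possible for house 5 is reading.
Clue 13: the guitar player is in house 5.
From clue 6, the person who makes cake must be in house 3.
Clue 8: the person who enjoys pottery is in house 3.
That leaves drum as the instrument for house 4.
Clue 5 places the cello player in house 2.
So house 2 gets donuts for dessert.
By clue 1, the person who makes fudge is in house 5.
The violin player is in house 3 (clue 3).
From clue 4, the person who enjoys knitting must be in house 1.
The person with the hickory tree is in house 1 (clue 11).
The only dessert still possible for house 1 is cookies.
So house 4 gets cheesecake for dessert.
House 1 instrument: only piano fits.
That leaves willow as the tree for house 2.
The only tree still possible for house 4 is beech.
The person who enjoys painting is narrowed to house 2 or 4; consider each.
Placing it in house 4 leads to a contradiction, so it's in house 2.
By clue 10, the person with the pine tree is in house 3.
So house 4 gets photography for hobby.
That leaves elm as the tree for house 5.
So: house 1 = cookies/piano/knitting/hickory, house 2 = donuts/cello/painting/willow, house 3 = cake/violin/pottery/pine, house 4 = cheesecake/drum/photography/beech, house 5 = fudge/guitar/reading/elm.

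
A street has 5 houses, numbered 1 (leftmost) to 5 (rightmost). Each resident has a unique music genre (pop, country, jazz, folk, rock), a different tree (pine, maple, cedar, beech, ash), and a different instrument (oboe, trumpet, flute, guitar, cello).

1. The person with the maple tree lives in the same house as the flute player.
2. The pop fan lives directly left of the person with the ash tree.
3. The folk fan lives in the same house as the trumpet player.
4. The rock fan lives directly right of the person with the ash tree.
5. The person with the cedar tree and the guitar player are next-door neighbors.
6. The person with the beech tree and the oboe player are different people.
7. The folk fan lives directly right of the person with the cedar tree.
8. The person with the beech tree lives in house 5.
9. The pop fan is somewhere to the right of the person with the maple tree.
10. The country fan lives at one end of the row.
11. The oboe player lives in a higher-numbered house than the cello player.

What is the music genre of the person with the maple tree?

Clue 8: the person with the beech tree is in house 5.
The country fan is narrowed to house 1 or 5; consider each.
Placing it in house 5 leads to a contradiction, so it's in house 1.
The pop fan is narrowed to house 2 or 3; consider each.
Placing it in house 3 leads to a contradiction, so it's in house 2.
From clue 2, the person with the ash tree must be in house 3.
By clue 4, the rock fan is in house 4.
The person with the maple tree is in house 1 (clue 9).
Clue 1: the flute player is in house 1.
So house 4 gets oboe for instrument.
House 2's instrument must be cello (nothing else left).
The folk fan is narrowed to house 3 or 5; consider each.
Placing it in house 3 leads to a contradiction, so it's in house 5.
By clue 3, the trumpet player is in house 5.
Clue 7 places the person with the cedar tree in house 4.
So house 3 gets jazz for music genre.
So house 2 gets pine for tree.
So house 3 gets guitar for instrument.
So: house 1 = country/maple/flute, house 2 = pop/pine/cello, house 3 = jazz/ash/guitar, house 4 = rock/cedar/oboe, house 5 = folk/beech/trumpet.

country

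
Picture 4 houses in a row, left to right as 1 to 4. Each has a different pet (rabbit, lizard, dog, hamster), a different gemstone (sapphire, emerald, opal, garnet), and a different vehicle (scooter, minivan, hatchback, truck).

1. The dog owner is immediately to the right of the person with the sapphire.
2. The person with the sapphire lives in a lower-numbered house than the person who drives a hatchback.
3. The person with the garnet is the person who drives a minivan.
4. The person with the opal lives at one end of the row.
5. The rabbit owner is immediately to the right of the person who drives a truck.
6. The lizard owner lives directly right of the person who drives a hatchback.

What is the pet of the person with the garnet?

lizard

The only pet still possible for house 1 is hamster.
The dog owner is narrowed to house 2 or 3; consider each.
Placing it in house 2 leads to a contradiction, so it's in house 3.
By clue 1, the person with the sapphire is in house 2.
By clue 2, the person who drives a hatchback is in house 3.
From clue 6, the lizard owner must be in house 4.
House 2 pet: only rabbit fits.
Clue 5 places the person who drives a truck in house 1.
The only gemstone still possible for house 3 is emerald.
So house 2 gets scooter for vehicle.
The only vehicle still possible for house 4 is minivan.
Clue 3: the person with the garnet is in house 4.
That leaves opal as the gemstone for house 1.
So: house 1 = hamster/opal/truck, house 2 = rabbit/sapphire/scooter, house 3 = dog/emerald/hatchback, house 4 = lizard/garnet/minivan.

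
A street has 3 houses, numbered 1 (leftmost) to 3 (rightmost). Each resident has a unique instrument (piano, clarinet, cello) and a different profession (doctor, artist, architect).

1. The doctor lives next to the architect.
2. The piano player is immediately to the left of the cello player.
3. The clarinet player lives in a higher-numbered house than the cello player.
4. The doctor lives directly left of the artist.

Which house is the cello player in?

By clue 3, the clarinet player is in house 3.
Clue 3 places the cello player in house 2.
So house 1 gets piano for instrument.
The artist is narrowed to house 2 or 3; consider each.
Placing it in house 2 leads to a contradiction, so it's in house 3.
By clue 4, the doctor is in house 2.
House 1 profession: only architect fits.
So: house 1 = piano/architect, house 2 = cello/doctor, house 3 = clarinet/artist.

2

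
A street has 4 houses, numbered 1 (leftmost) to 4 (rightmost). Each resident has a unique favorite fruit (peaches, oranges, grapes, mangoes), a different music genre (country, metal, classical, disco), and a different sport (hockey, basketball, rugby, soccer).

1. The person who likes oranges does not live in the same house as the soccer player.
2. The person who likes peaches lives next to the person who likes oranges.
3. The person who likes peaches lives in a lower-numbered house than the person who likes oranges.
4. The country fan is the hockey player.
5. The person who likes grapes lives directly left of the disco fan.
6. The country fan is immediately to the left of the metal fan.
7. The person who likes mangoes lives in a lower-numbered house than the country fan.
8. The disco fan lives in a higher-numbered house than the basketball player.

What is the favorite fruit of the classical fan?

grapes

House 4's favorite fruit must be oranges (nothing else left).
So house 1 gets classical for music genre.
The person who likes peaches is in house 3 (clue 2).
House 4's sport must be rugby (nothing else left).
So house 4 gets metal for music genre.
By clue 6, the country fan is in house 3.
House 2 music genre: only disco fits.
The hockey player is in house 3 (clue 4).
The person who likes grapes is in house 1 (clue 5).
Clue 8 places the basketball player in house 1.
That leaves mangoes as the favorite fruit for house 2.
The only sport still possible for house 2 is soccer.
So: house 1 = grapes/classical/basketball, house 2 = mangoes/disco/soccer, house 3 = peaches/country/hockey, house 4 = oranges/metal/rugby.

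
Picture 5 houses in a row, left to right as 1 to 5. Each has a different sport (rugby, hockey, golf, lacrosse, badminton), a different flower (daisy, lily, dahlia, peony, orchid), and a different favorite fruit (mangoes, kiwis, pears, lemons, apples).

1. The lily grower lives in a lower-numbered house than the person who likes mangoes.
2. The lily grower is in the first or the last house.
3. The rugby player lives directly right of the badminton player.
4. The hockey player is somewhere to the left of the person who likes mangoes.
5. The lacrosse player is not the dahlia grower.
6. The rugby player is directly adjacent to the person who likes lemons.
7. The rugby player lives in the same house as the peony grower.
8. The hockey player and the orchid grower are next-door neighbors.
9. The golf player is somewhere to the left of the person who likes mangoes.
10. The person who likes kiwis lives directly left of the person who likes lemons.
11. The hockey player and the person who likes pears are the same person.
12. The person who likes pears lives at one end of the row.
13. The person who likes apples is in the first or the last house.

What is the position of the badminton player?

3

From clue 2, the lily grower must be in house 1.
The person who likes pears is in house 1 (clue 12).
The only favorite fruit still possible for house 5 is apples.
Clue 11: the hockey player is in house 1.
The orchid grower is in house 2 (clue 8).
House 2's favorite fruit must be kiwis (nothing else left).
The person who likes lemons is in house 3 (clue 10).
That leaves mangoes as the favorite fruit for house 4.
From clue 6, the rugby player must be in house 4.
The peony grower is in house 4 (clue 7).
So house 5 gets lacrosse for sport.
Clue 3: the badminton player is in house 3.
From clue 5, the dahlia grower must be in house 3.
That leaves golf as the sport for house 2.
So house 5 gets daisy for flower.
So: house 1 = hockey/lily/pears, house 2 = golf/orchid/kiwis, house 3 = badminton/dahlia/lemons, house 4 = rugby/peony/mangoes, house 5 = lacrosse/daisy/apples.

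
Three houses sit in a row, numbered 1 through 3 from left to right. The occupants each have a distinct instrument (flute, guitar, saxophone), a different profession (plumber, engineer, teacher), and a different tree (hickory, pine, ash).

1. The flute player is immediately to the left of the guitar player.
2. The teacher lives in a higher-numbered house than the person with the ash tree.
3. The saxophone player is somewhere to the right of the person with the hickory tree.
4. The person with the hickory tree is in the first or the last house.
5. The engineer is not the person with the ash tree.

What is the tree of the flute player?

Clue 4: the person with the hickory tree is in house 1.
House 1 instrument: only flute fits.
House 2's tree must be ash (nothing else left).
House 3's tree must be pine (nothing else left).
Clue 1 places the guitar player in house 2.
By clue 2, the teacher is in house 3.
House 3 instrument: only saxophone fits.
House 2's profession must be plumber (nothing else left).
House 1 profession: only engineer fits.
So: house 1 = flute/engineer/hickory, house 2 = guitar/plumber/ash, house 3 = saxophone/teacher/pine.

hickory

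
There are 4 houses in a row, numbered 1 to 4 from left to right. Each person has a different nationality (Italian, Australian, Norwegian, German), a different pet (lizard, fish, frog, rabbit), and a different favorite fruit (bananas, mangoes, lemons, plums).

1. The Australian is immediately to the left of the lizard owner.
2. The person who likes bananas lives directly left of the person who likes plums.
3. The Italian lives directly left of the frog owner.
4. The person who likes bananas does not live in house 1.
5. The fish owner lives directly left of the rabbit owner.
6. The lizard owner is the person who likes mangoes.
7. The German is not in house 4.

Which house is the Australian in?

3

So house 4 gets Norwegian for nationality.
So house 1 gets fish for pet.
The only favorite fruit still possible for house 1 is lemons.
By clue 5, the rabbit owner is in house 2.
So house 1 gets German for nationality.
House 2's favorite fruit must be bananas (nothing else left).
Clue 2 places the person who likes plums in house 3.
House 4 favorite fruit: only mangoes fits.
Clue 6: the lizard owner is in house 4.
So house 3 gets frog for pet.
By clue 1, the Australian is in house 3.
By clue 3, the Italian is in house 2.
So: house 1 = German/fish/lemons, house 2 = Italian/rabbit/bananas, house 3 = Australian/frog/plums, house 4 = Norwegian/lizard/mangoes.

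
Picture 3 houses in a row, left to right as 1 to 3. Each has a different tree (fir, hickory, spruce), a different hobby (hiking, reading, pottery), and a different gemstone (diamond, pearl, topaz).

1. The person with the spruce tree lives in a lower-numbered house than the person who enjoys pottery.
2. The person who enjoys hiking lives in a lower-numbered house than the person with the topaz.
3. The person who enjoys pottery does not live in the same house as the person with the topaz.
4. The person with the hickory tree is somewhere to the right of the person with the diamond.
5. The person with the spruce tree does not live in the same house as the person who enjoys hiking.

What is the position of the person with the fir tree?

1

The person with the hickory tree is narrowed to house 2 or 3; consider each.
Placing it in house 2 leads to a contradiction, so it's in house 3.
The person with the fir tree is narrowed to house 1 or 2; consider each.
Placing it in house 2 leads to a contradiction, so it's in house 1.
That leaves spruce as the tree for house 2.
By clue 1, the person who enjoys pottery is in house 3.
Clue 3 places the person with the topaz in house 2.
Clue 5: the person who enjoys hiking is in house 1.
So house 2 gets reading for hobby.
House 3 gemstone: only pearl fits.
House 1 gemstone: only diamond fits.
So: house 1 = fir/hiking/diamond, house 2 = spruce/reading/topaz, house 3 = hickory/pottery/pearl.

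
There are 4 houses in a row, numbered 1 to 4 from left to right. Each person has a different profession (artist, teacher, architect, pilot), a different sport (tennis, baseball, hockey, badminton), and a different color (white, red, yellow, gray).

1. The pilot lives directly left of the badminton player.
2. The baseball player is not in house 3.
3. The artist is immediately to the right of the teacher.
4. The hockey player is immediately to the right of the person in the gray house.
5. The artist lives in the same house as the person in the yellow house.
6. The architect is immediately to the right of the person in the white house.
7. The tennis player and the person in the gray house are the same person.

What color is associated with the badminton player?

red

The architect is narrowed to house 2 or 3 or 4; consider each.
Placing it in house 3 and house 4 leads to a contradiction, so it's in house 2.
By clue 6, the person in the white house is in house 1.
House 4 profession: only artist fits.
Clue 3: the teacher is in house 3.
From clue 5, the person in the yellow house must be in house 4.
That leaves pilot as the profession for house 1.
The only sport still possible for house 1 is baseball.
The badminton player is in house 2 (clue 1).
House 4's sport must be hockey (nothing else left).
Clue 4 places the person in the gray house in house 3.
House 3's sport must be tennis (nothing else left).
So house 2 gets red for color.
So: house 1 = pilot/baseball/white, house 2 = architect/badminton/red, house 3 = teacher/tennis/gray, house 4 = artist/hockey/yellow.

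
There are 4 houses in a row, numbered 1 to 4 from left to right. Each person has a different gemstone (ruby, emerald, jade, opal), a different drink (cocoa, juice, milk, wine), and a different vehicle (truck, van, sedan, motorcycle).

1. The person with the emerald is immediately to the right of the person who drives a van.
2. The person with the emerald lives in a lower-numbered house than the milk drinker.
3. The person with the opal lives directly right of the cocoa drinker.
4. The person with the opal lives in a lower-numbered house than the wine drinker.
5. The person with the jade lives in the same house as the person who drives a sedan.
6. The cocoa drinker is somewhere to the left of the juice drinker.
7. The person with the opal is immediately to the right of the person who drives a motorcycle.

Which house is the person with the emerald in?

That leaves cocoa as the drink for house 1.
That leaves juice as the drink for house 2.
Clue 3: the person with the opal is in house 2.
Clue 7 places the person who drives a motorcycle in house 1.
The milk drinker is in house 4 (clue 2).
House 1 gemstone: only ruby fits.
House 3's gemstone must be emerald (nothing else left).
House 4 gemstone: only jade fits.
So house 3 gets wine for drink.
House 2 vehicle: only van fits.
Clue 5: the person who drives a sedan is in house 4.
So house 3 gets truck for vehicle.
So: house 1 = ruby/cocoa/motorcycle, house 2 = opal/juice/van, house 3 = emerald/wine/truck, house 4 = jade/milk/sedan.

3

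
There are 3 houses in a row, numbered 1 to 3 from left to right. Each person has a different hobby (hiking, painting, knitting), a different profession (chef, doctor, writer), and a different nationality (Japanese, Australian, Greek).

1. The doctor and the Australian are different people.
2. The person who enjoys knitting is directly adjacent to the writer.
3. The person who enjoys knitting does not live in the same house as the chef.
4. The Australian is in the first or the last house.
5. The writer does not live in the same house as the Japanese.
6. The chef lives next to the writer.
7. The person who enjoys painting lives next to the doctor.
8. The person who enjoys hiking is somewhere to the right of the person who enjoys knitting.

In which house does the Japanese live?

1

The person who enjoys hiking is narrowed to house 2 or 3; consider each.
Placing it in house 2 leads to a contradiction, so it's in house 3.
The person who enjoys knitting is narrowed to house 1 or 2; consider each.
Placing it in house 2 leads to a contradiction, so it's in house 1.
Clue 2: the writer is in house 2.
Clue 6 places the chef in house 3.
House 2 hobby: only painting fits.
That leaves doctor as the profession for house 1.
So house 2 gets Greek for nationality.
Clue 1: the Australian is in house 3.
So house 1 gets Japanese for nationality.
So: house 1 = knitting/doctor/Japanese, house 2 = painting/writer/Greek, house 3 = hiking/chef/Australian.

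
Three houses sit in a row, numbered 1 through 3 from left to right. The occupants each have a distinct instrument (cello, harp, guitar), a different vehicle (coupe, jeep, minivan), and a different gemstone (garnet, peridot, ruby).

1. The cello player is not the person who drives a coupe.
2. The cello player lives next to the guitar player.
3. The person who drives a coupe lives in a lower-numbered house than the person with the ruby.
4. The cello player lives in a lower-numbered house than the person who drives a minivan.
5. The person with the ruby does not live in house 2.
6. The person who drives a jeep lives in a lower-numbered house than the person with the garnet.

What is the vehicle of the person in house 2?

The person with the ruby is in house 3 (clue 5).
House 3 vehicle: only minivan fits.
So house 1 gets peridot for gemstone.
House 2's gemstone must be garnet (nothing else left).
By clue 6, the person who drives a jeep is in house 1.
So house 2 gets coupe for vehicle.
The cello player is in house 1 (clue 1).
Clue 2 places the guitar player in house 2.
House 3 instrument: only harp fits.
So: house 1 = cello/jeep/peridot, house 2 = guitar/coupe/garnet, house 3 = harp/minivan/ruby.

coupe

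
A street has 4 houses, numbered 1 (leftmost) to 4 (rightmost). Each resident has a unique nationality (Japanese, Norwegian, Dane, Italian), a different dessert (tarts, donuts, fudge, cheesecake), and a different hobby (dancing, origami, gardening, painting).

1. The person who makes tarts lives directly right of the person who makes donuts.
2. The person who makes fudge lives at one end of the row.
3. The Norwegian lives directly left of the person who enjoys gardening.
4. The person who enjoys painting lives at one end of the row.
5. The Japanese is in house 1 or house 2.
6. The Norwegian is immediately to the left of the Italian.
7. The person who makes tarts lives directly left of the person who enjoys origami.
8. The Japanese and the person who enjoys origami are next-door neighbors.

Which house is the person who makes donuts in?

1

From clue 8, the Japanese must be in house 2.
By clue 8, the person who enjoys origami is in house 3.
From clue 6, the Norwegian must be in house 3.
Clue 6 places the Italian in house 4.
The person who makes tarts is in house 2 (clue 7).
House 1's nationality must be Dane (nothing else left).
House 1 dessert: only donuts fits.
The only dessert still possible for house 3 is cheesecake.
House 4's dessert must be fudge (nothing else left).
Clue 3 places the person who enjoys gardening in house 4.
House 1's hobby must be painting (nothing else left).
That leaves dancing as the hobby for house 2.
So: house 1 = Dane/donuts/painting, house 2 = Japanese/tarts/dancing, house 3 = Norwegian/cheesecake/origami, house 4 = Italian/fudge/gardening.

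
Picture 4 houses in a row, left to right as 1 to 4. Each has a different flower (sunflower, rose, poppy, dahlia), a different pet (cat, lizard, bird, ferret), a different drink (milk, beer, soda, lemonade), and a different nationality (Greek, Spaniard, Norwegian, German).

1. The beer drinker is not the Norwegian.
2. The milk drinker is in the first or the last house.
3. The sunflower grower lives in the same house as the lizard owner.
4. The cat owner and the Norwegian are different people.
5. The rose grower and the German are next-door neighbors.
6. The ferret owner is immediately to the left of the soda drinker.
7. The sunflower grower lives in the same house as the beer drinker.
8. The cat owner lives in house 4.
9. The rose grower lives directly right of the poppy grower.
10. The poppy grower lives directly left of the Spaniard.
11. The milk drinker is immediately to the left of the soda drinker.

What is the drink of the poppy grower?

The cat owner is in house 4 (clue 8).
By clue 11, the milk drinker is in house 1.
From clue 11, the soda drinker must be in house 2.
From clue 6, the ferret owner must be in house 1.
The sunflower grower is in house 3 (clue 7).
By clue 7, the beer drinker is in house 3.
House 4's drink must be lemonade (nothing else left).
Clue 3: the lizard owner is in house 3.
By clue 9, the rose grower is in house 2.
From clue 9, the poppy grower must be in house 1.
By clue 10, the Spaniard is in house 2.
House 4 flower: only dahlia fits.
The only pet still possible for house 2 is bird.
House 1 nationality: only Norwegian fits.
The only nationality still possible for house 3 is German.
The only nationality still possible for house 4 is Greek.
So: house 1 = poppy/ferret/milk/Norwegian, house 2 = rose/bird/soda/Spaniard, house 3 = sunflower/lizard/beer/German, house 4 = dahlia/cat/lemonade/Greek.

milk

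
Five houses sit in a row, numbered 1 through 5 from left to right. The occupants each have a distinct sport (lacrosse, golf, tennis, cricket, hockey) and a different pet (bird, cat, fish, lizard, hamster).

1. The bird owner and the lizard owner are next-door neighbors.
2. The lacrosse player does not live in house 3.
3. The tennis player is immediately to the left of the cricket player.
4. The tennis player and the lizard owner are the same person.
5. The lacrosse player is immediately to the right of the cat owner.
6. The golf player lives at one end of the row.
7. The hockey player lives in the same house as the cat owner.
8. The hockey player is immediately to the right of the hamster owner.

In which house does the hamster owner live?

The golf player is narrowed to house 1 or 5; consider each.
Placing it in house 5 leads to a contradiction, so it's in house 1.
The only sport still possible for house 2 is tennis.
Clue 3: the cricket player is in house 3.
Clue 4 places the lizard owner in house 2.
House 4's sport must be hockey (nothing else left).
The only sport still possible for house 5 is lacrosse.
House 3 pet: only hamster fits.
Clue 1 places the bird owner in house 1.
The only pet still possible for house 4 is cat.
House 5's pet must be fish (nothing else left).
So: house 1 = golf/bird, house 2 = tennis/lizard, house 3 = cricket/hamster, house 4 = hockey/cat, house 5 = lacrosse/fish.

3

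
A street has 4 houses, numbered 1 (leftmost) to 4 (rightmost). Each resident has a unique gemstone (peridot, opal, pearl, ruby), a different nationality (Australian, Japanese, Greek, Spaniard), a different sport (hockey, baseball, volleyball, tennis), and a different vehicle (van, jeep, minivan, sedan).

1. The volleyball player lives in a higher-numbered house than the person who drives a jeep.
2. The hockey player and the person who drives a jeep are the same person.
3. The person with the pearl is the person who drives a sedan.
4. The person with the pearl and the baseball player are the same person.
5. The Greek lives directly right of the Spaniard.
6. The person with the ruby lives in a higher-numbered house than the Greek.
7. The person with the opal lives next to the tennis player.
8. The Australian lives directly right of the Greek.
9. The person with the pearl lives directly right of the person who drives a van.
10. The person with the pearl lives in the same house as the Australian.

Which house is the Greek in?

2

The person with the pearl is narrowed to house 3 or 4; consider each.
Placing it in house 4 leads to a contradiction, so it's in house 3.
From clue 3, the person who drives a sedan must be in house 3.
From clue 4, the baseball player must be in house 3.
By clue 9, the person who drives a van is in house 2.
Clue 10 places the Australian in house 3.
The only gemstone still possible for house 4 is ruby.
The only nationality still possible for house 1 is Spaniard.
That leaves Greek as the nationality for house 2.
That leaves Japanese as the nationality for house 4.
House 4 vehicle: only minivan fits.
Clue 2: the hockey player is in house 1.
So house 2 gets tennis for sport.
So house 4 gets volleyball for sport.
House 1's vehicle must be jeep (nothing else left).
Clue 7 places the person with the opal in house 1.
House 2's gemstone must be peridot (nothing else left).
So: house 1 = opal/Spaniard/hockey/jeep, house 2 = peridot/Greek/tennis/van, house 3 = pearl/Australian/baseball/sedan, house 4 = ruby/Japanese/volleyball/minivan.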